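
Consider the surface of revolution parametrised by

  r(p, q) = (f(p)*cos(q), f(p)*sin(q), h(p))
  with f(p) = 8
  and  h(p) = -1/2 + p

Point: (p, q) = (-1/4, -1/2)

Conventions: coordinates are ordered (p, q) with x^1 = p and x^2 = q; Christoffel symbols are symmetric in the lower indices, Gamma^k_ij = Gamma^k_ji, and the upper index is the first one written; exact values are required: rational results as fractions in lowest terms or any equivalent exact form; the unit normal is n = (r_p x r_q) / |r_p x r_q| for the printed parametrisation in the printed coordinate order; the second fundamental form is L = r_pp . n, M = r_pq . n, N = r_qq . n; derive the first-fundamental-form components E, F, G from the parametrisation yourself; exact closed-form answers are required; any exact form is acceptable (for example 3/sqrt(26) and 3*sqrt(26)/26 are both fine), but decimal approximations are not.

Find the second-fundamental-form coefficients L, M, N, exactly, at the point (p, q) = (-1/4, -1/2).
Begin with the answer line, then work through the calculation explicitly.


Answer: L = 0, M = 0, N = 8

f = 8, f' = 0, f'' = 0, h' = 1, h'' = 0
E = 1, F = 0, G = 64; answer radicand W^2 = 1
unnormalised second-form numerators: l = 0, m = 0, n = 8; L = l/sqrt(1), and similarly M = m/sqrt(W^2), N = n/sqrt(W^2)


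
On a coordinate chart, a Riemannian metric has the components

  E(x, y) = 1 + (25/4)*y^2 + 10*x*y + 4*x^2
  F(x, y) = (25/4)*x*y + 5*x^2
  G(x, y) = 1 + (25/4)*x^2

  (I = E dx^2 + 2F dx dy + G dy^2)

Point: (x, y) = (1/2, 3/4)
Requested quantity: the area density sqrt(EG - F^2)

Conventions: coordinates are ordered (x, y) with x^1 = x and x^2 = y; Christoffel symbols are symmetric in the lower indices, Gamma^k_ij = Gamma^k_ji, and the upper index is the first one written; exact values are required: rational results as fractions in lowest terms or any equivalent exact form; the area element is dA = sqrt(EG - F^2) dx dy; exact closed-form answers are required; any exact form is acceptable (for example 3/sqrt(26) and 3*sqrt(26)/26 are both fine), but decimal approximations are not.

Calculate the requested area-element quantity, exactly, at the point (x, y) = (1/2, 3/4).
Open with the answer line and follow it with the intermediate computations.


Answer: sqrt(EG - F^2) = 3*sqrt(77)/8

E = 593/64, F = 115/32, G = 41/16; EG - F^2 = 693/64


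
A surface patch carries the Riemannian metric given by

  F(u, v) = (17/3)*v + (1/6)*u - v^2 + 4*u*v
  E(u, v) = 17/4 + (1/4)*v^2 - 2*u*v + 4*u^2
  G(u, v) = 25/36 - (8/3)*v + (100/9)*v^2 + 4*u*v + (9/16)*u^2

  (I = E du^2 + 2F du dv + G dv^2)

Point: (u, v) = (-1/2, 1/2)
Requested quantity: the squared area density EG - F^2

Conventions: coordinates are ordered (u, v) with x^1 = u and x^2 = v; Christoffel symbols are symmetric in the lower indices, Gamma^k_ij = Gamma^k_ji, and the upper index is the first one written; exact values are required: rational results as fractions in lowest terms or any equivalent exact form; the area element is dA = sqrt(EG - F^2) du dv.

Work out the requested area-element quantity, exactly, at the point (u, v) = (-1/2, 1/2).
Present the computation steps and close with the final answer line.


E = 93/16, F = 3/2, G = 737/576; EG - F^2 = 15935/3072

Answer: EG - F^2 = 15935/3072


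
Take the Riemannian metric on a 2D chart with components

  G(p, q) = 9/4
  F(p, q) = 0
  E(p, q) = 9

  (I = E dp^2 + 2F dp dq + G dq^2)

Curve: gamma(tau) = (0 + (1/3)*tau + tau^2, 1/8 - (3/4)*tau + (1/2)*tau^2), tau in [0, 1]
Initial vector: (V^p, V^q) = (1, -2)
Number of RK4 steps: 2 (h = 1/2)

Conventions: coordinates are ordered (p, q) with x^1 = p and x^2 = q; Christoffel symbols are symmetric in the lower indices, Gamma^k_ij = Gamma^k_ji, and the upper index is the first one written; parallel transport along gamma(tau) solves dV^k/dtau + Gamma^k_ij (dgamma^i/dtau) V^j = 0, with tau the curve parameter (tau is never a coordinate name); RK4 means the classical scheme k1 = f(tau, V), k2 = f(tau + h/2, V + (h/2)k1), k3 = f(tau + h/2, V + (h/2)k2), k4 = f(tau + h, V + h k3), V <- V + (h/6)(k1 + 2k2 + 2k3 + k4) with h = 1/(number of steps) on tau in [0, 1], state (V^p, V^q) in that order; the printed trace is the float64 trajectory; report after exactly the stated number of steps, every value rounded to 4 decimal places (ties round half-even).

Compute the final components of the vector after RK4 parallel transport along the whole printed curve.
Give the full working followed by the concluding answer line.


gamma'(tau) = (1/3 + 2*tau, -3/4 + tau); f(tau, V)^k = -Gamma^k_ij(gamma(tau)) gamma'^i(tau) V^j; h = 1/2; intermediate values shown to 6 dp
curve data and Christoffel symbols at the stage parameters:
  tau = 0.000000: gamma = (0.000000, 0.125000), gamma' = (0.333333, -0.750000); Gamma_ppp = 0.000000, Gamma_ppq = 0.000000, Gamma_pqq = 0.000000, Gamma_qpp = 0.000000, Gamma_qpq = 0.000000, Gamma_qqq = 0.000000
  tau = 0.250000: gamma = (0.145833, -0.031250), gamma' = (0.833333, -0.500000); Gamma_ppp = 0.000000, Gamma_ppq = 0.000000, Gamma_pqq = 0.000000, Gamma_qpp = 0.000000, Gamma_qpq = 0.000000, Gamma_qqq = 0.000000
  tau = 0.500000: gamma = (0.416667, -0.125000), gamma' = (1.333333, -0.250000); Gamma_ppp = 0.000000, Gamma_ppq = 0.000000, Gamma_pqq = 0.000000, Gamma_qpp = 0.000000, Gamma_qpq = 0.000000, Gamma_qqq = 0.000000
  tau = 0.750000: gamma = (0.812500, -0.156250), gamma' = (1.833333, 0.000000); Gamma_ppp = 0.000000, Gamma_ppq = 0.000000, Gamma_pqq = 0.000000, Gamma_qpp = 0.000000, Gamma_qpq = 0.000000, Gamma_qqq = 0.000000
  tau = 1.000000: gamma = (1.333333, -0.125000), gamma' = (2.333333, 0.250000); Gamma_ppp = 0.000000, Gamma_ppq = 0.000000, Gamma_pqq = 0.000000, Gamma_qpp = 0.000000, Gamma_qpq = 0.000000, Gamma_qqq = 0.000000
step 0: V^p = 1.0000, V^q = -2.0000
step 1: k1 = (0.000000, 0.000000), k2 = (0.000000, 0.000000), k3 = (0.000000, 0.000000), k4 = (0.000000, 0.000000); V <- V + (h/6)(k1 + 2k2 + 2k3 + k4): V^p = 1.0000, V^q = -2.0000
step 2: k1 = (0.000000, 0.000000), k2 = (0.000000, 0.000000), k3 = (0.000000, 0.000000), k4 = (0.000000, 0.000000); V <- V + (h/6)(k1 + 2k2 + 2k3 + k4): V^p = 1.0000, V^q = -2.0000

Answer: V^p = 1.0000, V^q = -2.0000


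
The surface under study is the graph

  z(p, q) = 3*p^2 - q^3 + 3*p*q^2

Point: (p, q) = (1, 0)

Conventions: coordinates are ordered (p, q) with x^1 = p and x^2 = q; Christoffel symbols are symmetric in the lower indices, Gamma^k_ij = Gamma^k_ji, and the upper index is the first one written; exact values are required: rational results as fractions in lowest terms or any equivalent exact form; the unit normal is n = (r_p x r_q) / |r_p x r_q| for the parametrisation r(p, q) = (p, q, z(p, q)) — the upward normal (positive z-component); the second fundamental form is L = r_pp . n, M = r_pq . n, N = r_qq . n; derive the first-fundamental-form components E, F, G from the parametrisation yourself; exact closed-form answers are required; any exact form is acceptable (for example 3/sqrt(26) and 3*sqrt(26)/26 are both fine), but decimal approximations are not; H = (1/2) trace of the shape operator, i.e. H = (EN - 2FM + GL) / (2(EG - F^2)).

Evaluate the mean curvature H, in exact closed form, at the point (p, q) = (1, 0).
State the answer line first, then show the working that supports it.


Answer: H = 114*sqrt(37)/1369

z_p = 6, z_q = 0, z_pp = 6, z_pq = 0, z_qq = 6
E = 37, F = 0, G = 1; answer radicand W^2 = 37
unnormalised second-form numerators: l = 6, m = 0, n = 6; L = l/sqrt(37), and similarly M = m/sqrt(W^2), N = n/sqrt(W^2)
H = (E*n - 2*F*m + G*l) / (2*(EG - F^2)*sqrt(W^2)); E*n - 2*F*m + G*l = 228, EG - F^2 = 37, so H = (114/37)/sqrt(37)


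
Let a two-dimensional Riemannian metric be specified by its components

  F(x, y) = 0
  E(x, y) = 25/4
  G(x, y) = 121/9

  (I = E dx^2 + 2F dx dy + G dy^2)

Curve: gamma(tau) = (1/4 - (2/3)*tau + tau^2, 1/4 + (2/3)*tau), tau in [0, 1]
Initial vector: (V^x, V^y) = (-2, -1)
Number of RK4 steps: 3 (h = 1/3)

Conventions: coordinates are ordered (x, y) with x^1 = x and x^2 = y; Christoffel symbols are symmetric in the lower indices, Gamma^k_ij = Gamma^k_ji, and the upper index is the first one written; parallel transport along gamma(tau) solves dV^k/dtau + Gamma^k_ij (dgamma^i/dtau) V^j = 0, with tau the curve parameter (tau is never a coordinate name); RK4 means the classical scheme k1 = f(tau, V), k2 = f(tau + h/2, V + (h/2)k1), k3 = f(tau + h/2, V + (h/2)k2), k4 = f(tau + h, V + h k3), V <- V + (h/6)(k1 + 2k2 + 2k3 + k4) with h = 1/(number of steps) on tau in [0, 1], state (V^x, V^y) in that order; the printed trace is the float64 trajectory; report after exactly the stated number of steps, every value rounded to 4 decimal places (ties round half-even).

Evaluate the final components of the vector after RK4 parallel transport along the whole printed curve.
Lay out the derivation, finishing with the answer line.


gamma'(tau) = (-2/3 + 2*tau, 2/3); f(tau, V)^k = -Gamma^k_ij(gamma(tau)) gamma'^i(tau) V^j; h = 1/3; intermediate values shown to 6 dp
curve data and Christoffel symbols at the stage parameters:
  tau = 0.000000: gamma = (0.250000, 0.250000), gamma' = (-0.666667, 0.666667); Gamma_xxx = 0.000000, Gamma_xxy = 0.000000, Gamma_xyy = 0.000000, Gamma_yxx = 0.000000, Gamma_yxy = 0.000000, Gamma_yyy = 0.000000
  tau = 0.166667: gamma = (0.166667, 0.361111), gamma' = (-0.333333, 0.666667); Gamma_xxx = 0.000000, Gamma_xxy = 0.000000, Gamma_xyy = 0.000000, Gamma_yxx = 0.000000, Gamma_yxy = 0.000000, Gamma_yyy = 0.000000
  tau = 0.333333: gamma = (0.138889, 0.472222), gamma' = (0.000000, 0.666667); Gamma_xxx = 0.000000, Gamma_xxy = 0.000000, Gamma_xyy = 0.000000, Gamma_yxx = 0.000000, Gamma_yxy = 0.000000, Gamma_yyy = 0.000000
  tau = 0.500000: gamma = (0.166667, 0.583333), gamma' = (0.333333, 0.666667); Gamma_xxx = 0.000000, Gamma_xxy = 0.000000, Gamma_xyy = 0.000000, Gamma_yxx = 0.000000, Gamma_yxy = 0.000000, Gamma_yyy = 0.000000
  tau = 0.666667: gamma = (0.250000, 0.694444), gamma' = (0.666667, 0.666667); Gamma_xxx = 0.000000, Gamma_xxy = 0.000000, Gamma_xyy = 0.000000, Gamma_yxx = 0.000000, Gamma_yxy = 0.000000, Gamma_yyy = 0.000000
  tau = 0.833333: gamma = (0.388889, 0.805556), gamma' = (1.000000, 0.666667); Gamma_xxx = 0.000000, Gamma_xxy = 0.000000, Gamma_xyy = 0.000000, Gamma_yxx = 0.000000, Gamma_yxy = 0.000000, Gamma_yyy = 0.000000
  tau = 1.000000: gamma = (0.583333, 0.916667), gamma' = (1.333333, 0.666667); Gamma_xxx = 0.000000, Gamma_xxy = 0.000000, Gamma_xyy = 0.000000, Gamma_yxx = 0.000000, Gamma_yxy = 0.000000, Gamma_yyy = 0.000000
step 0: V^x = -2.0000, V^y = -1.0000
step 1: k1 = (0.000000, 0.000000), k2 = (0.000000, 0.000000), k3 = (0.000000, 0.000000), k4 = (0.000000, 0.000000); V <- V + (h/6)(k1 + 2k2 + 2k3 + k4): V^x = -2.0000, V^y = -1.0000
step 2: k1 = (0.000000, 0.000000), k2 = (0.000000, 0.000000), k3 = (0.000000, 0.000000), k4 = (0.000000, 0.000000); V <- V + (h/6)(k1 + 2k2 + 2k3 + k4): V^x = -2.0000, V^y = -1.0000
step 3: k1 = (0.000000, 0.000000), k2 = (0.000000, 0.000000), k3 = (0.000000, 0.000000), k4 = (0.000000, 0.000000); V <- V + (h/6)(k1 + 2k2 + 2k3 + k4): V^x = -2.0000, V^y = -1.0000

Answer: V^x = -2.0000, V^y = -1.0000


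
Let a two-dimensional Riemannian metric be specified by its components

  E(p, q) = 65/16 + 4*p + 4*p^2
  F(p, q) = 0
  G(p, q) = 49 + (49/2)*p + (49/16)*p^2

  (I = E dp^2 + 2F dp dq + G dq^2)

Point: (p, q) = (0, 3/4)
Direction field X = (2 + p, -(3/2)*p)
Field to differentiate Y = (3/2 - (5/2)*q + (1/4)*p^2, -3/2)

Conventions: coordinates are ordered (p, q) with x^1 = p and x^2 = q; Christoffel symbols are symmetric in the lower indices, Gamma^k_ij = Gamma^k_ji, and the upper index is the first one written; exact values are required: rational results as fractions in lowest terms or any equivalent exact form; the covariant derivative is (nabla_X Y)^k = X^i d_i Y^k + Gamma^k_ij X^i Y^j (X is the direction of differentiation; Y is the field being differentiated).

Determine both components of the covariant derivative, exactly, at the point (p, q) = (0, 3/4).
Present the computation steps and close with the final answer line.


E = 65/16, F = 0, G = 49 at the point
E_p = 4, E_q = 0, F_p = 0, F_q = 0, G_p = 49/2, G_q = 0
EG - F^2 = 3185/16;  g^inv = (16/3185) * [[49, 0], [0, 65/16]]
first-kind symbols [ij,l] = (1/2)(d_i g_jl + d_j g_il - d_l g_ij): [pp,p] = E_p/2 = 2, [pp,q] = F_p - E_q/2 = 0, [pq,p] = E_q/2 = 0, [pq,q] = G_p/2 = 49/4, [qq,p] = F_q - G_p/2 = -49/4, [qq,q] = G_q/2 = 0
Gamma^p_ij = (G*[ij,p] - F*[ij,q])/(EG - F^2), Gamma^q_ij = (E*[ij,q] - F*[ij,p])/(EG - F^2)
Gamma_ppp = 32/65, Gamma_ppq = 0, Gamma_pqq = -196/65, Gamma_qpp = 0, Gamma_qpq = 1/4, Gamma_qqq = 0
X = (2, 0), Y = (-3/8, -3/2) at the point

Answer: (nabla_X Y)^p = -24/65, (nabla_X Y)^q = -3/4


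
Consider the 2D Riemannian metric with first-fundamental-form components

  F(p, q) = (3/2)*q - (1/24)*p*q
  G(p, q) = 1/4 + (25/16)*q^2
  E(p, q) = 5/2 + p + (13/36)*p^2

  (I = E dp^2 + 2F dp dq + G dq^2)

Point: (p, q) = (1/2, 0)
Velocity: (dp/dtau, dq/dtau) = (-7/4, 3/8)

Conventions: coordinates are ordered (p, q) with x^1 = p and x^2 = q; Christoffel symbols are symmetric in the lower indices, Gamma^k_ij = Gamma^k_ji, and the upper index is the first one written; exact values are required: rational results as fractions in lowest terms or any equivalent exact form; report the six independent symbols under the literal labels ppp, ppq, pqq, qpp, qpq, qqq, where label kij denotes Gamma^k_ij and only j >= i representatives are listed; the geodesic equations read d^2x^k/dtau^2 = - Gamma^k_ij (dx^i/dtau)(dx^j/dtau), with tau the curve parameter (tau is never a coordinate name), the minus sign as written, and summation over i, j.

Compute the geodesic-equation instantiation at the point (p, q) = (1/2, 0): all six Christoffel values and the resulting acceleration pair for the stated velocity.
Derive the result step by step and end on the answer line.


E = 445/144, F = 0, G = 1/4 at the point
E_p = 49/36, E_q = 0, F_p = 0, F_q = 71/48, G_p = 0, G_q = 0
EG - F^2 = 445/576;  g^inv = (576/445) * [[1/4, 0], [0, 445/144]]
first-kind symbols [ij,l] = (1/2)(d_i g_jl + d_j g_il - d_l g_ij): [pp,p] = E_p/2 = 49/72, [pp,q] = F_p - E_q/2 = 0, [pq,p] = E_q/2 = 0, [pq,q] = G_p/2 = 0, [qq,p] = F_q - G_p/2 = 71/48, [qq,q] = G_q/2 = 0
Gamma^p_ij = (G*[ij,p] - F*[ij,q])/(EG - F^2), Gamma^q_ij = (E*[ij,q] - F*[ij,p])/(EG - F^2)
Gamma_ppp = 98/445, Gamma_ppq = 0, Gamma_pqq = 213/445, Gamma_qpp = 0, Gamma_qpq = 0, Gamma_qqq = 0
d^2p/dtau^2 = -(Gamma_ppp*(-7/4)^2 + 2*Gamma_ppq*(-7/4)*(3/8) + Gamma_pqq*(3/8)^2) = -4225/5696
d^2q/dtau^2 = -(Gamma_qpp*(-7/4)^2 + 2*Gamma_qpq*(-7/4)*(3/8) + Gamma_qqq*(3/8)^2) = 0

Answer: Gamma_ppp = 98/445, Gamma_ppq = 0, Gamma_pqq = 213/445, Gamma_qpp = 0, Gamma_qpq = 0, Gamma_qqq = 0; accelerations (d^2p/dtau^2, d^2q/dtau^2) = (-4225/5696, 0)


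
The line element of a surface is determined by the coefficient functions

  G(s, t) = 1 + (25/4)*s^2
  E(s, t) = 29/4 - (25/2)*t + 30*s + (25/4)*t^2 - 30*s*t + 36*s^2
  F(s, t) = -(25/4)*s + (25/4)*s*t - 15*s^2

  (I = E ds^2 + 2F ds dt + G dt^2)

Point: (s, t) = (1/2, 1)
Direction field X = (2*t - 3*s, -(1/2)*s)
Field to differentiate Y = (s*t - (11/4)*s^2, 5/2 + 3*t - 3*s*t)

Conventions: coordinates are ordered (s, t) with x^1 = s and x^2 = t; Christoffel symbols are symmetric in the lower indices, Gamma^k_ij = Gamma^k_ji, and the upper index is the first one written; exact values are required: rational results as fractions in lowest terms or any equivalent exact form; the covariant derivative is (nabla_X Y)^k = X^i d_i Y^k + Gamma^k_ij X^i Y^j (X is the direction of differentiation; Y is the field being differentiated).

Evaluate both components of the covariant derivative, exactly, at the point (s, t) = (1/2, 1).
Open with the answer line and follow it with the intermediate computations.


Answer: (nabla_X Y)^s = -3661/1480, (nabla_X Y)^t = -1493/1184

E = 10, F = -15/4, G = 41/16 at the point
E_s = 36, E_t = -15, F_s = -15, F_t = 25/8, G_s = 25/4, G_t = 0
EG - F^2 = 185/16;  g^inv = (16/185) * [[41/16, 15/4], [15/4, 10]]
first-kind symbols [ij,l] = (1/2)(d_i g_jl + d_j g_il - d_l g_ij): [ss,s] = E_s/2 = 18, [ss,t] = F_s - E_t/2 = -15/2, [st,s] = E_t/2 = -15/2, [st,t] = G_s/2 = 25/8, [tt,s] = F_t - G_s/2 = 0, [tt,t] = G_t/2 = 0
Gamma^s_ij = (G*[ij,s] - F*[ij,t])/(EG - F^2), Gamma^t_ij = (E*[ij,t] - F*[ij,s])/(EG - F^2)
Gamma_sss = 288/185, Gamma_sst = -24/37, Gamma_stt = 0, Gamma_tss = -24/37, Gamma_tst = 10/37, Gamma_ttt = 0
X = (1/2, -1/4), Y = (-3/16, 4) at the point


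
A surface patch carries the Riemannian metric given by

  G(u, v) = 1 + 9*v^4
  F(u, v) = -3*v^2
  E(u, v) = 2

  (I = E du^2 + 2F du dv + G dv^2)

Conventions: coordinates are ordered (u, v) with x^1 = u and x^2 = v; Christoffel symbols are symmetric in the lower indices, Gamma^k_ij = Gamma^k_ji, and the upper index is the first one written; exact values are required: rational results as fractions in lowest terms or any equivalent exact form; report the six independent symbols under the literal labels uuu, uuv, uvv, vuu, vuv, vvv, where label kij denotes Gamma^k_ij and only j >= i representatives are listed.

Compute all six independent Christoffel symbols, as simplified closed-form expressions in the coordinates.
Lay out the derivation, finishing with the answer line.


E = 2; F = -3*v^2; G = 1 + 9*v^4
Gamma^k_ij = (1/2) g^{kl} (d_i g_jl + d_j g_il - d_l g_ij), with g^inv = (1/(EG-F^2)) [[G, -F], [-F, E]]
first partials: E_u = 0, E_v = 0, F_u = 0, F_v = -6*v, G_u = 0, G_v = 36*v^3
D = EG - F^2 = 2 + 9*v^4
expanded: Gamma^u_uu = (G E_u - 2F F_u + F E_v)/(2D), Gamma^u_uv = (G E_v - F G_u)/(2D), Gamma^u_vv = (2G F_v - G G_u - F G_v)/(2D), Gamma^v_uu = (2E F_u - E E_v - F E_u)/(2D), Gamma^v_uv = (E G_u - F E_v)/(2D), Gamma^v_vv = (E G_v - 2F F_v + F G_u)/(2D); substitute and cancel common factors

Answer: Gamma_uuu = 0, Gamma_uuv = 0, Gamma_uvv = -6*v/(9*v^4 + 2), Gamma_vuu = 0, Gamma_vuv = 0, Gamma_vvv = 18*v^3/(9*v^4 + 2)


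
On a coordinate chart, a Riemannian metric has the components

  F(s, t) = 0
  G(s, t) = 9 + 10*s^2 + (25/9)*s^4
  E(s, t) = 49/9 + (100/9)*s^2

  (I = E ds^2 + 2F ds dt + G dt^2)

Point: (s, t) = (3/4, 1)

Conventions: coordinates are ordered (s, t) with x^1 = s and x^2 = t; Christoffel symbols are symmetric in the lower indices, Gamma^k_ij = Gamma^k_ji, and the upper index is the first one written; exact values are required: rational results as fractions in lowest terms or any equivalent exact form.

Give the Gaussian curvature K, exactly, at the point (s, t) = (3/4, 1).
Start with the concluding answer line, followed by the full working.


Answer: K = -17920/531723

E = 421/36, F = 0, G = 3969/256, EG - F^2 = 185661/1024 at the point
E_s = 50/3, E_t = 0, F_s = 0, F_t = 0, G_s = 315/16, G_t = 0
E_tt = 0, F_st = 0, G_ss = 155/4
Apply the Brioschi formula K = (det M1 - det M2)/(EG - F^2)^2 over the derivative matrices of E, F, G.
M1 = [[-E_tt/2 + F_st - G_ss/2, E_s/2, F_s - E_t/2], [F_t - G_s/2, E, F], [G_t/2, F, G]] = [[-155/8, 25/3, 0], [-315/32, 421/36, 0], [0, 0, 3969/256]]; det M1 = -9179415/4096
M2 = [[0, E_t/2, G_s/2], [E_t/2, E, F], [G_s/2, F, G]] = [[0, 0, 315/32], [0, 421/36, 0], [315/32, 0, 3969/256]]; det M2 = -4641525/4096
det M1 - det M2 = -2268945/2048; K = -2268945/2048 / (185661/1024)^2 = -17920/531723


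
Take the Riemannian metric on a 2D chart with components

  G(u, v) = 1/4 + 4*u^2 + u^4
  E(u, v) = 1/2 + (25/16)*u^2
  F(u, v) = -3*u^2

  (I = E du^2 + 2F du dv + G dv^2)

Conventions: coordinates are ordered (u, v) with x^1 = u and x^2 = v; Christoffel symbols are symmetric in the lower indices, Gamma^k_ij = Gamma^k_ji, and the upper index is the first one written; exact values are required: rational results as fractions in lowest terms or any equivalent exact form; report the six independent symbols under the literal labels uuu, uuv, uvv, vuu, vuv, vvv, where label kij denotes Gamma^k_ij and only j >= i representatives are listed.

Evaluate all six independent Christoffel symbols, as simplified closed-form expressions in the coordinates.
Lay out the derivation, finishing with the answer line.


E = 1/2 + (25/16)*u^2; F = -3*u^2; G = 1/4 + 4*u^2 + u^4
Gamma^k_ij = (1/2) g^{kl} (d_i g_jl + d_j g_il - d_l g_ij), with g^inv = (1/(EG-F^2)) [[G, -F], [-F, E]]
first partials: E_u = (25/8)*u, E_v = 0, F_u = -6*u, F_v = 0, G_u = 8*u + 4*u^3, G_v = 0
D = EG - F^2 = 1/8 + (153/64)*u^2 - (9/4)*u^4 + (25/16)*u^6
expanded: Gamma^u_uu = (G E_u - 2F F_u + F E_v)/(2D), Gamma^u_uv = (G E_v - F G_u)/(2D), Gamma^u_vv = (2G F_v - G G_u - F G_v)/(2D), Gamma^v_uu = (2E F_u - E E_v - F E_u)/(2D), Gamma^v_uv = (E G_u - F E_v)/(2D), Gamma^v_vv = (E G_v - 2F F_v + F G_u)/(2D); substitute and cancel common factors

Answer: Gamma_uuu = (100*u^5 - 752*u^3 + 25*u)/(100*u^6 - 144*u^4 + 153*u^2 + 8), Gamma_uuv = (384*u^5 + 768*u^3)/(100*u^6 - 144*u^4 + 153*u^2 + 8), Gamma_uvv = (-128*u^7 - 768*u^5 - 1056*u^3 - 64*u)/(100*u^6 - 144*u^4 + 153*u^2 + 8), Gamma_vuu = (-300*u^3 - 192*u)/(100*u^6 - 144*u^4 + 153*u^2 + 8), Gamma_vuv = (200*u^5 + 464*u^3 + 128*u)/(100*u^6 - 144*u^4 + 153*u^2 + 8), Gamma_vvv = (-384*u^5 - 768*u^3)/(100*u^6 - 144*u^4 + 153*u^2 + 8)


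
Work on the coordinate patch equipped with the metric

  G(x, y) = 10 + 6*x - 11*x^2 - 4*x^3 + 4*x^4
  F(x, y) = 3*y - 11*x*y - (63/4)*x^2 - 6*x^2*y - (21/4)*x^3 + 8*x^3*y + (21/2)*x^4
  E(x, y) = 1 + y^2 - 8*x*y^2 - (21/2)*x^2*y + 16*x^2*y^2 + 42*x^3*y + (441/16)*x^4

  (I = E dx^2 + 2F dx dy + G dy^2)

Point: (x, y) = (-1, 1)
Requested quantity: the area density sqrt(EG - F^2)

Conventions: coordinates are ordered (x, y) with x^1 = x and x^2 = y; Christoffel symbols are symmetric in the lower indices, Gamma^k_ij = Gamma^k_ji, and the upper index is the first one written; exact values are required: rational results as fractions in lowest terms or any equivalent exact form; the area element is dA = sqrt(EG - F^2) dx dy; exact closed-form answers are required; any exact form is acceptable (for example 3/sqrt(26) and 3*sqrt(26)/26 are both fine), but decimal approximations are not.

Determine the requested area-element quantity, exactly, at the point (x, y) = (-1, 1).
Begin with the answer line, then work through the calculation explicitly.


Answer: sqrt(EG - F^2) = sqrt(17)/4

E = 17/16, F = 0, G = 1; EG - F^2 = 17/16


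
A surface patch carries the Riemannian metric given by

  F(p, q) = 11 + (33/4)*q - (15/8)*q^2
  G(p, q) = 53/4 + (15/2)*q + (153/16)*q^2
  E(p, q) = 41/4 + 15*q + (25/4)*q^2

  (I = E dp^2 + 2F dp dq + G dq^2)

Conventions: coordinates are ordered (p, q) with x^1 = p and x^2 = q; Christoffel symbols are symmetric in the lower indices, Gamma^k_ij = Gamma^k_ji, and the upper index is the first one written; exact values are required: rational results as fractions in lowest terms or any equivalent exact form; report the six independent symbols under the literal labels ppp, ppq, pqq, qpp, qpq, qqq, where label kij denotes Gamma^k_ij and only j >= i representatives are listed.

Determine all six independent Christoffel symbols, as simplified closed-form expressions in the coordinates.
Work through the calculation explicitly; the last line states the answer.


E = 41/4 + 15*q + (25/4)*q^2; F = 11 + (33/4)*q - (15/8)*q^2; G = 53/4 + (15/2)*q + (153/16)*q^2
Gamma^k_ij = (1/2) g^{kl} (d_i g_jl + d_j g_il - d_l g_ij), with g^inv = (1/(EG-F^2)) [[G, -F], [-F, E]]
first partials: E_p = 0, E_q = 15 + (25/2)*q, F_p = 0, F_q = 33/4 - (15/4)*q, G_p = 0, G_q = 15/2 + (153/8)*q
D = EG - F^2 = 237/16 + (753/8)*q + (17057/64)*q^2 + (885/4)*q^3 + (225/4)*q^4
expanded: Gamma^p_pp = (G E_p - 2F F_p + F E_q)/(2D), Gamma^p_pq = (G E_q - F G_p)/(2D), Gamma^p_qq = (2G F_q - G G_p - F G_q)/(2D), Gamma^q_pp = (2E F_p - E E_q - F E_p)/(2D), Gamma^q_pq = (E G_p - F E_q)/(2D), Gamma^q_qq = (E G_q - 2F F_q + F G_p)/(2D); substitute and cancel common factors

Answer: Gamma_ppp = (-750*q^3 + 2400*q^2 + 8360*q + 5280)/(3600*q^4 + 14160*q^3 + 17057*q^2 + 6024*q + 948), Gamma_ppq = (3825*q^3 + 7590*q^2 + 8900*q + 6360)/(3600*q^4 + 14160*q^3 + 17057*q^2 + 6024*q + 948), Gamma_pqq = (-2295*q^3 - 2700*q^2 - 15864*q + 8712)/(7200*q^4 + 28320*q^3 + 34114*q^2 + 12048*q + 1896), Gamma_qpp = (-2500*q^3 - 9000*q^2 - 11300*q - 4920)/(3600*q^4 + 14160*q^3 + 17057*q^2 + 6024*q + 948), Gamma_qpq = (750*q^3 - 2400*q^2 - 8360*q - 5280)/(3600*q^4 + 14160*q^3 + 17057*q^2 + 6024*q + 948), Gamma_qqq = (3375*q^3 + 13650*q^2 + 8157*q - 3348)/(3600*q^4 + 14160*q^3 + 17057*q^2 + 6024*q + 948)


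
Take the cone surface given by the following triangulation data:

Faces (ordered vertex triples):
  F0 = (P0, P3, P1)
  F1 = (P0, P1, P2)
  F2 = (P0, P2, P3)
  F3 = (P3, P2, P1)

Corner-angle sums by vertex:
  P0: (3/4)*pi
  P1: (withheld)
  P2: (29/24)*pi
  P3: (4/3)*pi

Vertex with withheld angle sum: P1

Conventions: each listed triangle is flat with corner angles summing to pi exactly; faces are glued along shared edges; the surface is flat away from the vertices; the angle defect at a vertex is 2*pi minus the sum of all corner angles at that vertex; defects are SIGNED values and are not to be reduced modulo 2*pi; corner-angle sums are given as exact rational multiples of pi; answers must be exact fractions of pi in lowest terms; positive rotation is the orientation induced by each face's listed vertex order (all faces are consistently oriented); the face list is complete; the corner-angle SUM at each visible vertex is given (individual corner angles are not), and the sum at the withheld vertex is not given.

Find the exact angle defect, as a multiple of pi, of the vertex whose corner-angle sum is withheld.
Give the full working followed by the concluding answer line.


V = 4, E = 6, F = 4; chi = V - E + F = 2
Gauss-Bonnet: total defect = 2*pi*chi = 4*pi; visible defects sum to (65/24)*pi

Answer: defect(P1) = (31/24)*pi


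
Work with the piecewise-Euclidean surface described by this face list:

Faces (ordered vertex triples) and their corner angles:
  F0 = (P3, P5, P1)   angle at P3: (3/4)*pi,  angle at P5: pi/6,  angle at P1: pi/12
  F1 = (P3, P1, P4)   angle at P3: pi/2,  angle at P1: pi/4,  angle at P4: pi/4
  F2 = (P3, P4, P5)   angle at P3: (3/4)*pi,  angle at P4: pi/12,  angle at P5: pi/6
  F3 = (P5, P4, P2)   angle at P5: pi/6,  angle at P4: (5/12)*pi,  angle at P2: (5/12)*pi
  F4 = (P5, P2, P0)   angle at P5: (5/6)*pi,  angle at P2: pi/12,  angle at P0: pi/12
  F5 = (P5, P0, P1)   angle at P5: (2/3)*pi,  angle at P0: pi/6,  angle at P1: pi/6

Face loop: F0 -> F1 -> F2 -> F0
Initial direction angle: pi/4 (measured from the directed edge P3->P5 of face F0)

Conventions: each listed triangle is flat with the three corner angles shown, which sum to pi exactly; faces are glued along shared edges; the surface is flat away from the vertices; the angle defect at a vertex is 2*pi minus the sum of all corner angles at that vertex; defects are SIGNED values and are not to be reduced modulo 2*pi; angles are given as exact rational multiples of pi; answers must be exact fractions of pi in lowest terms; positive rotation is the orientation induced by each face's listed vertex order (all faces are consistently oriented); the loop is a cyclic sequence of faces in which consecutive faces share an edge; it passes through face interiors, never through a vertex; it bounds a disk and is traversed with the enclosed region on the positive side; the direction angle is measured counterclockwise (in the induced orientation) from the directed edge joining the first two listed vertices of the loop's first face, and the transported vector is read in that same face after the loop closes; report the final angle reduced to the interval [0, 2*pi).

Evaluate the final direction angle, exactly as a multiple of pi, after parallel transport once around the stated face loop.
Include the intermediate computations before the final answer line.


enclosed vertex P3: corner angles sum to 2*pi, defect = 2*pi - 2*pi = 0
holonomy = initial angle + sum of enclosed defects (mod 2*pi), positive in the induced orientation
final angle = pi/4 + 0 = pi/4 (mod 2*pi)

Answer: final direction angle = pi/4


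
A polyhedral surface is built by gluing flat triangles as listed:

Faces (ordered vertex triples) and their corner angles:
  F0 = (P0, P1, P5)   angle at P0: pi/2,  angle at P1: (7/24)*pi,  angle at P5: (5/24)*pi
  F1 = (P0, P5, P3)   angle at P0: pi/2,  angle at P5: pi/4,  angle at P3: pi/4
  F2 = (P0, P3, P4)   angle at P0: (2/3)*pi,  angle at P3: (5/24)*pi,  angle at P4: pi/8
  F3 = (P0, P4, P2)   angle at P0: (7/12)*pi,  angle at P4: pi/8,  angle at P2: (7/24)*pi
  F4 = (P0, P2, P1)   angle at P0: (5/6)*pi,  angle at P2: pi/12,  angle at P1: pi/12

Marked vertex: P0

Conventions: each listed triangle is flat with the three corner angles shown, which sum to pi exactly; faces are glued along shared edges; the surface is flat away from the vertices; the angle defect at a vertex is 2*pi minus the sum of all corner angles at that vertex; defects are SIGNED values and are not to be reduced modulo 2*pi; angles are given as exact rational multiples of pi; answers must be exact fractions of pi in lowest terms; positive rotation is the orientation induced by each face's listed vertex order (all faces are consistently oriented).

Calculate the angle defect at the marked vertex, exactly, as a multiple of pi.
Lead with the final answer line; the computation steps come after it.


Answer: defect(P0) = (-13/12)*pi

Sum of corner angles at P0: (37/12)*pi
defect = 2*pi - (37/12)*pi


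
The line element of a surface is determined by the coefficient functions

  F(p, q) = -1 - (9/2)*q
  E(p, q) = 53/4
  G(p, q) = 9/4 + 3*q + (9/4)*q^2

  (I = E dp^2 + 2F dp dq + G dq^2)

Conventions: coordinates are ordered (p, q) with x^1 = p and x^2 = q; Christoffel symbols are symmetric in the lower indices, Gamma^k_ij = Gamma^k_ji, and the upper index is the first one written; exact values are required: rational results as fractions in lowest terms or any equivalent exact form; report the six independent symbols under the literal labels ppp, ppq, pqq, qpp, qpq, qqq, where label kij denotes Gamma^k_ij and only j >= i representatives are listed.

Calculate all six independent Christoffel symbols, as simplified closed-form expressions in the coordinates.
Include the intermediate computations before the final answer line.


E = 53/4; F = -1 - (9/2)*q; G = 9/4 + 3*q + (9/4)*q^2
Gamma^k_ij = (1/2) g^{kl} (d_i g_jl + d_j g_il - d_l g_ij), with g^inv = (1/(EG-F^2)) [[G, -F], [-F, E]]
first partials: E_p = 0, E_q = 0, F_p = 0, F_q = -9/2, G_p = 0, G_q = 3 + (9/2)*q
D = EG - F^2 = 461/16 + (123/4)*q + (153/16)*q^2
expanded: Gamma^p_pp = (G E_p - 2F F_p + F E_q)/(2D), Gamma^p_pq = (G E_q - F G_p)/(2D), Gamma^p_qq = (2G F_q - G G_p - F G_q)/(2D), Gamma^q_pp = (2E F_p - E E_q - F E_p)/(2D), Gamma^q_pq = (E G_p - F E_q)/(2D), Gamma^q_qq = (E G_q - 2F F_q + F G_p)/(2D); substitute and cancel common factors

Answer: Gamma_ppp = 0, Gamma_ppq = 0, Gamma_pqq = (-72*q - 138)/(153*q^2 + 492*q + 461), Gamma_qpp = 0, Gamma_qpq = 0, Gamma_qqq = (153*q + 246)/(153*q^2 + 492*q + 461)


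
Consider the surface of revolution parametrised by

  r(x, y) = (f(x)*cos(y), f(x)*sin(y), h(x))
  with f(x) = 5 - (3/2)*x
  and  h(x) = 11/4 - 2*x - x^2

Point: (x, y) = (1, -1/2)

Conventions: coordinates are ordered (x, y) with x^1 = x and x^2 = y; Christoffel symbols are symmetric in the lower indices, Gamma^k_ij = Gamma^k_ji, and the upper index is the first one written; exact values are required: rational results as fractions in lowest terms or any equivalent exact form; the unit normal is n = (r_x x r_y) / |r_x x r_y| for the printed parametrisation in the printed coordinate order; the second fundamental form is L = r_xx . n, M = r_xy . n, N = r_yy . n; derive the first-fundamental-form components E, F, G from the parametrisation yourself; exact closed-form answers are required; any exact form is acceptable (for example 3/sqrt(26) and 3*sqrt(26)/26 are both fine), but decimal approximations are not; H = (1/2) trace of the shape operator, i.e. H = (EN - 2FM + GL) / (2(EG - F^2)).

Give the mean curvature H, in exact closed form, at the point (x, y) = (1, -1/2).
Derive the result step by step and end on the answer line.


f = 7/2, f' = -3/2, f'' = 0, h' = -4, h'' = -2
E = 73/4, F = 0, G = 49/4; answer radicand W^2 = 73/4
unnormalised second-form numerators: l = 3, m = 0, n = -14; L = l/sqrt(73/4), and similarly M = m/sqrt(W^2), N = n/sqrt(W^2)
H = (E*n - 2*F*m + G*l) / (2*(EG - F^2)*sqrt(W^2)); E*n - 2*F*m + G*l = -875/4, EG - F^2 = 3577/16, so H = (-250/511)/sqrt(73/4)

Answer: H = -500*sqrt(73)/37303


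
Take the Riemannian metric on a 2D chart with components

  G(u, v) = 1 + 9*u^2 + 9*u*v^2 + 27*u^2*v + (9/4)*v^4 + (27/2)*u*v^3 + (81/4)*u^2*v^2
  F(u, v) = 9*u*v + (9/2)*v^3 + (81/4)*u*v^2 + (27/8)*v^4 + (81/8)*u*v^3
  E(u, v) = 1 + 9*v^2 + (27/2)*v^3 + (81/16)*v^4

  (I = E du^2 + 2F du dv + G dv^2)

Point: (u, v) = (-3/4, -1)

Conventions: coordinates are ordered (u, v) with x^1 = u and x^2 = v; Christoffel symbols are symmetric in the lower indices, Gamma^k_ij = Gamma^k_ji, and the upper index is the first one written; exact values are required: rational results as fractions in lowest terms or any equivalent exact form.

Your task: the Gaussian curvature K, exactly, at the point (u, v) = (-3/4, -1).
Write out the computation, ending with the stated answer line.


E = 25/16, F = -63/32, G = 505/64, EG - F^2 = 541/64 at the point
E_u = 0, E_v = 9/4, F_u = 9/8, F_v = 27/32, G_u = -63/8, G_v = -1071/32
E_vv = -9/4, F_uv = -9/8, G_uu = 9/2
Apply the Brioschi formula K = (det M1 - det M2)/(EG - F^2)^2 over the derivative matrices of E, F, G.
M1 = [[-E_vv/2 + F_uv - G_uu/2, E_u/2, F_u - E_v/2], [F_v - G_u/2, E, F], [G_v/2, F, G]] = [[-9/4, 0, 0], [153/32, 25/16, -63/32], [-1071/64, -63/32, 505/64]]; det M1 = -4869/256
M2 = [[0, E_v/2, G_u/2], [E_v/2, E, F], [G_u/2, F, G]] = [[0, 9/8, -63/16], [9/8, 25/16, -63/32], [-63/16, -63/32, 505/64]]; det M2 = -4293/256
det M1 - det M2 = -9/4; K = -9/4 / (541/64)^2 = -9216/292681

Answer: K = -9216/292681


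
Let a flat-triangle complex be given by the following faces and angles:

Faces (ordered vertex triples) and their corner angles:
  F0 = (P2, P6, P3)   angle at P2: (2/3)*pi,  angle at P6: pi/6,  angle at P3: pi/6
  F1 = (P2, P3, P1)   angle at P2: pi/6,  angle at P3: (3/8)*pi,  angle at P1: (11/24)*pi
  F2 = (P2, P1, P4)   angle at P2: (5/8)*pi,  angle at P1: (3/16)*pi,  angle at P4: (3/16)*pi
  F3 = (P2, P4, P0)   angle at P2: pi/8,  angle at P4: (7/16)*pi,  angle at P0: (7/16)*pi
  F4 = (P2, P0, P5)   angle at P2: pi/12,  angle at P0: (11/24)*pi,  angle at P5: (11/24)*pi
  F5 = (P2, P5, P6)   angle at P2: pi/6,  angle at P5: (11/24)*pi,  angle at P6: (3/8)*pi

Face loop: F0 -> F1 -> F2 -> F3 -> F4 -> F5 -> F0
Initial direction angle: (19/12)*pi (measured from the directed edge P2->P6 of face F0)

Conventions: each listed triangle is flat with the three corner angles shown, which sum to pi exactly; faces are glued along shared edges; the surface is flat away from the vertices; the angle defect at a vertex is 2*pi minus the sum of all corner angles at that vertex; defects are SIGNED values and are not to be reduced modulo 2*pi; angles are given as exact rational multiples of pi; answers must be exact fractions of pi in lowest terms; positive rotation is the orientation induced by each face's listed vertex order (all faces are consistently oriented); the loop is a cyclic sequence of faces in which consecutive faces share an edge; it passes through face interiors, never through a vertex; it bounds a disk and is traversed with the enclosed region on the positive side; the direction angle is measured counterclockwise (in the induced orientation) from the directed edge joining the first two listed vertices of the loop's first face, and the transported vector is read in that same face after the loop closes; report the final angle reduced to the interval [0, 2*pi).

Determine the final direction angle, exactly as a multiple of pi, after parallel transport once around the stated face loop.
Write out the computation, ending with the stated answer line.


enclosed vertex P2: corner angles sum to (11/6)*pi, defect = 2*pi - (11/6)*pi = pi/6
transport around the loop rotates by the sum of enclosed defects; add to the initial angle mod 2*pi
final angle = (19/12)*pi + pi/6 = (7/4)*pi (mod 2*pi)

Answer: final direction angle = (7/4)*pi


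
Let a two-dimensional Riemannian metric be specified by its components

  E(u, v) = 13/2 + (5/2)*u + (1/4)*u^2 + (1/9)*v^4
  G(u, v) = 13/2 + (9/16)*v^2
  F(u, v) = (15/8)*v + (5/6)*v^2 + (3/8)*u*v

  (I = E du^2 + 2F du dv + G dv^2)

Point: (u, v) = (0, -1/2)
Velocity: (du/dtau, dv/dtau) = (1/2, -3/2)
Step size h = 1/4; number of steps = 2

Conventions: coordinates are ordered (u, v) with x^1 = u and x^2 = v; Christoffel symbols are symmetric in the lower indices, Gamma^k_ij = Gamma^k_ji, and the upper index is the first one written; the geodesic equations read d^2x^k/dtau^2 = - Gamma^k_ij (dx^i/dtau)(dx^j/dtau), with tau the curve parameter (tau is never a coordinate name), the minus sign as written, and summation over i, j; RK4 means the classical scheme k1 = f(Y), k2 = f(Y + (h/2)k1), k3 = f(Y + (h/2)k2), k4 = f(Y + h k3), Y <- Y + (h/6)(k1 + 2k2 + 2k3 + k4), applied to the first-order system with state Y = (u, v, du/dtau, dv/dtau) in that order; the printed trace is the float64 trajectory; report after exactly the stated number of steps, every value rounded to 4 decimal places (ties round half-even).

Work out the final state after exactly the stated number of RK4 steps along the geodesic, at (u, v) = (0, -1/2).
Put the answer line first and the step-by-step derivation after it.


Answer: u = 0.2172, v = -1.2368, du/dtau = 0.4001, dv/dtau = -1.4359

f(Y) = (du/dtau, dv/dtau, -Gamma^u_ij Y'^i Y'^j, -Gamma^v_ij Y'^i Y'^j) with the Gammas evaluated at the stage position; h = 0.250000; intermediate values shown to 6 dp
step 0: u = 0.0000, v = -0.5000, du/dtau = 0.5000, dv/dtau = -1.5000
step 1:
  k1: at (u, v) = (0.000000, -0.500000), (du/dtau, dv/dtau) = (0.500000, -1.500000); Gamma_uuu = 0.191767, Gamma_uuv = -0.004322, Gamma_uvv = 0.157275, Gamma_vuu = -0.002996, Gamma_vuv = -0.000475, Gamma_vvv = -0.025084; k1 = (0.500000, -1.500000, -0.408293, 0.056475)
  k2: at (u, v) = (0.062500, -0.687500), (du/dtau, dv/dtau) = (0.448963, -1.492941); Gamma_uuu = 0.189140, Gamma_uuv = -0.011009, Gamma_uvv = 0.106797, Gamma_vuu = -0.001957, Gamma_vuv = -0.001483, Gamma_vvv = -0.042773; k2 = (0.448963, -1.492941, -0.290920, 0.093742)
  k3: at (u, v) = (0.056120, -0.686618), (du/dtau, dv/dtau) = (0.463635, -1.488282); Gamma_uuu = 0.189359, Gamma_uuv = -0.010993, Gamma_uvv = 0.106942, Gamma_vuu = -0.001984, Gamma_vuv = -0.001477, Gamma_vvv = -0.042721; k3 = (0.463635, -1.488282, -0.292749, 0.093014)
  k4: at (u, v) = (0.115909, -0.872071), (du/dtau, dv/dtau) = (0.426813, -1.476747); Gamma_uuu = 0.186828, Gamma_uuv = -0.021992, Gamma_uvv = 0.058409, Gamma_vuu = 0.002096, Gamma_vuv = -0.003299, Gamma_vvv = -0.062045; k4 = (0.426813, -1.476747, -0.189134, 0.130766)
  Y <- Y + (h/6)(k1 + 2k2 + 2k3 + k4): u = 0.1147, v = -0.8725, du/dtau = 0.4265, dv/dtau = -1.4766
step 2:
  k1: at (u, v) = (0.114667, -0.872466), (du/dtau, dv/dtau) = (0.426468, -1.476635); Gamma_uuu = 0.186868, Gamma_uuv = -0.022032, Gamma_uvv = 0.058265, Gamma_vuu = 0.002104, Gamma_vuv = -0.003304, Gamma_vvv = -0.062097; k1 = (0.426468, -1.476635, -0.188779, 0.130856)
  k2: at (u, v) = (0.167976, -1.057046), (du/dtau, dv/dtau) = (0.402871, -1.460278); Gamma_uuu = 0.184456, Gamma_uuv = -0.038090, Gamma_uvv = 0.012052, Gamma_vuu = 0.010126, Gamma_vuv = -0.005971, Gamma_vvv = -0.081521; k2 = (0.402871, -1.460278, -0.100455, 0.165167)
  k3: at (u, v) = (0.165026, -1.055001), (du/dtau, dv/dtau) = (0.413911, -1.455989); Gamma_uuu = 0.184556, Gamma_uuv = -0.037915, Gamma_uvv = 0.012441, Gamma_vuu = 0.010000, Gamma_vuv = -0.005937, Gamma_vvv = -0.081329; k3 = (0.413911, -1.455989, -0.103691, 0.163540)
  k4: at (u, v) = (0.218145, -1.236464), (du/dtau, dv/dtau) = (0.400545, -1.435750); Gamma_uuu = 0.181791, Gamma_uuv = -0.058846, Gamma_uvv = -0.029728, Gamma_vuu = 0.022370, Gamma_vuv = -0.009159, Gamma_vvv = -0.099126; k4 = (0.400545, -1.435750, -0.035568, 0.190213)
  Y <- Y + (h/6)(k1 + 2k2 + 2k3 + k4): u = 0.2172, v = -1.2368, du/dtau = 0.4001, dv/dtau = -1.4359


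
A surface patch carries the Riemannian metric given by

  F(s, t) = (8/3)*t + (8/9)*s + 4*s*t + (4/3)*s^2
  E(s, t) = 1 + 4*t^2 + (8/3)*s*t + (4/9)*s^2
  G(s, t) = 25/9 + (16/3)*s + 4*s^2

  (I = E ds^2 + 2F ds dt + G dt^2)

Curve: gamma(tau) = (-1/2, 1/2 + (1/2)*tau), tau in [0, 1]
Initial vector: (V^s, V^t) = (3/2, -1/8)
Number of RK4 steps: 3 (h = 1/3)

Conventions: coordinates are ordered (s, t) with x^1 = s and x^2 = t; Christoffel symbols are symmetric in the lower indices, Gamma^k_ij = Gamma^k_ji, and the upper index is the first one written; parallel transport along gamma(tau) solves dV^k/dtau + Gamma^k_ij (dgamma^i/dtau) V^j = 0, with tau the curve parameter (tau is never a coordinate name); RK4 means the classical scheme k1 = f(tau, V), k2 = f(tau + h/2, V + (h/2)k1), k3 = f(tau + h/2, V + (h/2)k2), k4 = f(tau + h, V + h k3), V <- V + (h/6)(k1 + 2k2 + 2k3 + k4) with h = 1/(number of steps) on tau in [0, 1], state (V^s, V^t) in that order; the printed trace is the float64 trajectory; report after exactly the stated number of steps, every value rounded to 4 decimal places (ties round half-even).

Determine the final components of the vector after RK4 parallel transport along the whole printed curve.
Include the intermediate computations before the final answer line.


gamma'(tau) = (0, 1/2); f(tau, V)^k = -Gamma^k_ij(gamma(tau)) gamma'^i(tau) V^j; h = 1/3; intermediate values shown to 6 dp
curve data and Christoffel symbols at the stage parameters:
  tau = 0.000000: gamma = (-0.500000, 0.500000), gamma' = (0.000000, 0.500000); Gamma_sss = 0.285714, Gamma_sst = 0.857143, Gamma_stt = 0.000000, Gamma_tss = 0.142857, Gamma_tst = 0.428571, Gamma_ttt = 0.000000
  tau = 0.166667: gamma = (-0.500000, 0.583333), gamma' = (0.000000, 0.500000); Gamma_sss = 0.307692, Gamma_sst = 0.923077, Gamma_stt = 0.000000, Gamma_tss = 0.123077, Gamma_tst = 0.369231, Gamma_ttt = 0.000000
  tau = 0.333333: gamma = (-0.500000, 0.666667), gamma' = (0.000000, 0.500000); Gamma_sss = 0.315789, Gamma_sst = 0.947368, Gamma_stt = 0.000000, Gamma_tss = 0.105263, Gamma_tst = 0.315789, Gamma_ttt = 0.000000
  tau = 0.500000: gamma = (-0.500000, 0.750000), gamma' = (0.000000, 0.500000); Gamma_sss = 0.314607, Gamma_sst = 0.943820, Gamma_stt = 0.000000, Gamma_tss = 0.089888, Gamma_tst = 0.269663, Gamma_ttt = 0.000000
  tau = 0.666667: gamma = (-0.500000, 0.833333), gamma' = (0.000000, 0.500000); Gamma_sss = 0.307692, Gamma_sst = 0.923077, Gamma_stt = 0.000000, Gamma_tss = 0.076923, Gamma_tst = 0.230769, Gamma_ttt = 0.000000
  tau = 0.833333: gamma = (-0.500000, 0.916667), gamma' = (0.000000, 0.500000); Gamma_sss = 0.297521, Gamma_sst = 0.892562, Gamma_stt = 0.000000, Gamma_tss = 0.066116, Gamma_tst = 0.198347, Gamma_ttt = 0.000000
  tau = 1.000000: gamma = (-0.500000, 1.000000), gamma' = (0.000000, 0.500000); Gamma_sss = 0.285714, Gamma_sst = 0.857143, Gamma_stt = 0.000000, Gamma_tss = 0.057143, Gamma_tst = 0.171429, Gamma_ttt = 0.000000
step 0: V^s = 1.5000, V^t = -0.1250
step 1: k1 = (-0.642857, -0.321429), k2 = (-0.642857, -0.257143), k3 = (-0.642857, -0.257143), k4 = (-0.609023, -0.203008); V <- V + (h/6)(k1 + 2k2 + 2k3 + k4): V^s = 1.2876, V^t = -0.2113
step 2: k1 = (-0.609913, -0.203304), k2 = (-0.559658, -0.159902), k3 = (-0.563611, -0.161032), k4 = (-0.507565, -0.126891); V <- V + (h/6)(k1 + 2k2 + 2k3 + k4): V^s = 1.1007, V^t = -0.2653
step 3: k1 = (-0.508017, -0.127004), k2 = (-0.453437, -0.100764), k3 = (-0.457497, -0.101666), k4 = (-0.406374, -0.081275); V <- V + (h/6)(k1 + 2k2 + 2k3 + k4): V^s = 0.9487, V^t = -0.2993

Answer: V^s = 0.9487, V^t = -0.2993
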